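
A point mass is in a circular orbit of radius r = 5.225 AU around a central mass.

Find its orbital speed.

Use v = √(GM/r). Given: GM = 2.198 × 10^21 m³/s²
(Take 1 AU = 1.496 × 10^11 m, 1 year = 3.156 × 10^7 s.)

Convert to SI: r = 5.225 AU = 7.8166e+11 m.
For a circular orbit, gravity supplies the centripetal force, so v = √(GM / r).
v = √(2.198e+21 / 7.8166e+11) m/s ≈ 5.303e+04 m/s = 11.19 AU/year.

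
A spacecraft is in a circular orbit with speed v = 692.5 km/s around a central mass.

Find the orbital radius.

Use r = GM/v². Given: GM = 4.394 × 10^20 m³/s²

Convert to SI: v = 692.5 km/s = 692500 m/s.
For a circular orbit, v² = GM / r, so r = GM / v².
r = 4.394e+20 / (692500)² m ≈ 9.163e+08 m = 916.3 Mm.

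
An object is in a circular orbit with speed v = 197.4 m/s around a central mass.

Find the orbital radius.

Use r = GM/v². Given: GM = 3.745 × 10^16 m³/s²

For a circular orbit, v² = GM / r, so r = GM / v².
r = 3.745e+16 / (197.4)² m ≈ 9.611e+11 m = 961.1 Gm.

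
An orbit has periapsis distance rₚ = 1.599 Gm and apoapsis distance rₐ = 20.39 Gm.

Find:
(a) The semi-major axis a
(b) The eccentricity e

Convert to SI: rₚ = 1.599 Gm = 1.599e+09 m; rₐ = 20.39 Gm = 2.039e+10 m.
(a) a = (rₚ + rₐ) / 2 = (1.599e+09 + 2.039e+10) / 2 ≈ 1.099e+10 m = 10.99 Gm.
(b) e = (rₐ − rₚ) / (rₐ + rₚ) = (2.039e+10 − 1.599e+09) / (2.039e+10 + 1.599e+09) ≈ 0.8546.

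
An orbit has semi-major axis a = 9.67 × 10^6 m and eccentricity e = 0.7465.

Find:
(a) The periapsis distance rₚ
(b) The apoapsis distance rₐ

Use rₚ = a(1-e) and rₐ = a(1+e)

(a) rₚ = a(1 − e) = 9.67e+06 · (1 − 0.7465) = 9.67e+06 · 0.2535 ≈ 2.451e+06 m = 2.451 × 10^6 m.
(b) rₐ = a(1 + e) = 9.67e+06 · (1 + 0.7465) = 9.67e+06 · 1.7465 ≈ 1.689e+07 m = 1.689 × 10^7 m.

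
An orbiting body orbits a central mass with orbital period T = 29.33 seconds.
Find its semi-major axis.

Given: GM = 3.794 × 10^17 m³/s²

Invert Kepler's third law: a = (GM · T² / (4π²))^(1/3).
Substituting T = 29.33 s and GM = 3.794e+17 m³/s²:
a = (3.794e+17 · (29.33)² / (4π²))^(1/3) m
a ≈ 2.022e+06 m = 2.022 Mm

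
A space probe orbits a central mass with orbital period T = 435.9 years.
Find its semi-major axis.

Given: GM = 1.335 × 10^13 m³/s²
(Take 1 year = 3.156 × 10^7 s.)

Convert to SI: T = 435.9 years = 1.3757e+10 s.
Invert Kepler's third law: a = (GM · T² / (4π²))^(1/3).
Substituting T = 1.3757e+10 s and GM = 1.335e+13 m³/s²:
a = (1.335e+13 · (1.3757e+10)² / (4π²))^(1/3) m
a ≈ 4e+10 m = 40 Gm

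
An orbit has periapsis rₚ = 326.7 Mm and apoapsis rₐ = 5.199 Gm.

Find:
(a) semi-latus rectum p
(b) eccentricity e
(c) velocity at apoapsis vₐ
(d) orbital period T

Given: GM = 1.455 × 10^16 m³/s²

Convert to SI: rₚ = 326.7 Mm = 3.267e+08 m; rₐ = 5.199 Gm = 5.199e+09 m.
(a) From a = (rₚ + rₐ)/2 = 2.76285e+09 m and e = (rₐ − rₚ)/(rₐ + rₚ) = 0.881753, p = a(1 − e²) = 2.76285e+09 · (1 − (0.881753)²) ≈ 6.148e+08 m
(b) e = (rₐ − rₚ)/(rₐ + rₚ) = (5.199e+09 − 3.267e+08)/(5.199e+09 + 3.267e+08) ≈ 0.8818
(c) With a = (rₚ + rₐ)/2 = 2.76285e+09 m, vₐ = √(GM (2/rₐ − 1/a)) = √(1.455e+16 · (2/5.199e+09 − 1/2.76285e+09)) m/s ≈ 575.3 m/s
(d) With a = (rₚ + rₐ)/2 = 2.76285e+09 m, T = 2π √(a³/GM) = 2π √((2.76285e+09)³/1.455e+16) s ≈ 7.565e+06 s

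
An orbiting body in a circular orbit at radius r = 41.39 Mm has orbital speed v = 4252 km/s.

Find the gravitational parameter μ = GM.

Convert to SI: r = 41.39 Mm = 4.139e+07 m; v = 4252 km/s = 4.252e+06 m/s.
For a circular orbit v² = GM/r, so GM = v² · r.
GM = (4.252e+06)² · 4.139e+07 m³/s² ≈ 7.483e+20 m³/s² = 7.483 × 10^20 m³/s².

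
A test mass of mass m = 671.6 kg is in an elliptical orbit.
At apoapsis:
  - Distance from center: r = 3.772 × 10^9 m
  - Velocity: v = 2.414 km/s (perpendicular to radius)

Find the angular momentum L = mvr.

Convert to SI: v = 2.414 km/s = 2414 m/s.
Since v is perpendicular to r, L = m · v · r.
L = 671.6 · 2414 · 3.772e+09 kg·m²/s ≈ 6.115e+15 kg·m²/s.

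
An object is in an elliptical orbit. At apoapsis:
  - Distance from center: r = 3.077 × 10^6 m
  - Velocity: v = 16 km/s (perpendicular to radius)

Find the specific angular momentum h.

Convert to SI: v = 16 km/s = 16000 m/s.
With v perpendicular to r, h = r · v.
h = 3.077e+06 · 16000 m²/s ≈ 4.923e+10 m²/s.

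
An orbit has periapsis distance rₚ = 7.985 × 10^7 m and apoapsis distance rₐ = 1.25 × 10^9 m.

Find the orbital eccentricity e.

e = (rₐ − rₚ) / (rₐ + rₚ).
e = (1.25e+09 − 7.985e+07) / (1.25e+09 + 7.985e+07) = 1.17015e+09 / 1.32985e+09 ≈ 0.8799.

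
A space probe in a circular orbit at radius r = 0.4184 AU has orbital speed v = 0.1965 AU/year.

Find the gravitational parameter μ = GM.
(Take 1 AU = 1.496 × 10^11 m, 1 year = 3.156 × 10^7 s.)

Convert to SI: r = 0.4184 AU = 6.25926e+10 m; v = 0.1965 AU/year = 931.445 m/s.
For a circular orbit v² = GM/r, so GM = v² · r.
GM = (931.445)² · 6.25926e+10 m³/s² ≈ 5.43e+16 m³/s² = 5.43 × 10^16 m³/s².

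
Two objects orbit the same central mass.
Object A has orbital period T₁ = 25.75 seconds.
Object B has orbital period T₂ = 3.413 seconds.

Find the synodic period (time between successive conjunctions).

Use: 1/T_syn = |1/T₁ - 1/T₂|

T_syn = |T₁ · T₂ / (T₁ − T₂)|.
T_syn = |25.75 · 3.413 / (25.75 − 3.413)| s ≈ 3.934 s = 3.934 seconds.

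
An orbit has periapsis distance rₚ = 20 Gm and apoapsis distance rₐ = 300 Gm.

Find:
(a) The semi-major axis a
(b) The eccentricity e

Convert to SI: rₚ = 20 Gm = 2e+10 m; rₐ = 300 Gm = 3e+11 m.
(a) a = (rₚ + rₐ) / 2 = (2e+10 + 3e+11) / 2 ≈ 1.6e+11 m = 160 Gm.
(b) e = (rₐ − rₚ) / (rₐ + rₚ) = (3e+11 − 2e+10) / (3e+11 + 2e+10) ≈ 0.875.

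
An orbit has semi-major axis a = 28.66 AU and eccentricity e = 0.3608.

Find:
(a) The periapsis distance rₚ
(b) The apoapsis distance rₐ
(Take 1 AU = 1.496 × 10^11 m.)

Convert to SI: a = 28.66 AU = 4.28754e+12 m.
(a) rₚ = a(1 − e) = 4.28754e+12 · (1 − 0.3608) = 4.28754e+12 · 0.6392 ≈ 2.741e+12 m = 18.32 AU.
(b) rₐ = a(1 + e) = 4.28754e+12 · (1 + 0.3608) = 4.28754e+12 · 1.3608 ≈ 5.834e+12 m = 39 AU.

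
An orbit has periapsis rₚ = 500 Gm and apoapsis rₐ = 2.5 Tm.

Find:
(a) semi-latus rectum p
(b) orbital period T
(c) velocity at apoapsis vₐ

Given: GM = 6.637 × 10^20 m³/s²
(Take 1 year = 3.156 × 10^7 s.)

Convert to SI: rₚ = 500 Gm = 5e+11 m; rₐ = 2.5 Tm = 2.5e+12 m.
(a) From a = (rₚ + rₐ)/2 = 1.5e+12 m and e = (rₐ − rₚ)/(rₐ + rₚ) = 0.666667, p = a(1 − e²) = 1.5e+12 · (1 − (0.666667)²) ≈ 8.333e+11 m
(b) With a = (rₚ + rₐ)/2 = 1.5e+12 m, T = 2π √(a³/GM) = 2π √((1.5e+12)³/6.637e+20) s ≈ 4.481e+08 s
(c) With a = (rₚ + rₐ)/2 = 1.5e+12 m, vₐ = √(GM (2/rₐ − 1/a)) = √(6.637e+20 · (2/2.5e+12 − 1/1.5e+12)) m/s ≈ 9407 m/s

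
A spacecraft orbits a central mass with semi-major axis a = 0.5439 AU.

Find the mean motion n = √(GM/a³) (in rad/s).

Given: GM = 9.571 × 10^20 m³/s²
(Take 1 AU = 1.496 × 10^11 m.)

Convert to SI: a = 0.5439 AU = 8.13674e+10 m.
n = √(GM / a³).
n = √(9.571e+20 / (8.13674e+10)³) rad/s ≈ 1.333e-06 rad/s.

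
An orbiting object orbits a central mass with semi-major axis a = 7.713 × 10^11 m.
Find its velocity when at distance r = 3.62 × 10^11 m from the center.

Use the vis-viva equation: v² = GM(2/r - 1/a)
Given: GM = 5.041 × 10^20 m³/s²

Vis-viva: v = √(GM · (2/r − 1/a)).
2/r − 1/a = 2/3.62e+11 − 1/7.713e+11 = 4.22835e-12 m⁻¹.
v = √(5.041e+20 · 4.22835e-12) m/s ≈ 4.617e+04 m/s = 46.17 km/s.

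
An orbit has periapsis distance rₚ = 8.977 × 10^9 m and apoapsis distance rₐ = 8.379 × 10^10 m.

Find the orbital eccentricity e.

e = (rₐ − rₚ) / (rₐ + rₚ).
e = (8.379e+10 − 8.977e+09) / (8.379e+10 + 8.977e+09) = 7.4813e+10 / 9.2767e+10 ≈ 0.8065.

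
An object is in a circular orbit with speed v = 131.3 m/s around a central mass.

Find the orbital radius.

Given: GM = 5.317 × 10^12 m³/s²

For a circular orbit, v² = GM / r, so r = GM / v².
r = 5.317e+12 / (131.3)² m ≈ 3.084e+08 m = 3.084 × 10^8 m.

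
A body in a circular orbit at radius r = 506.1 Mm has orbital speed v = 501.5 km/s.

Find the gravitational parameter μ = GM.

Convert to SI: r = 506.1 Mm = 5.061e+08 m; v = 501.5 km/s = 501500 m/s.
For a circular orbit v² = GM/r, so GM = v² · r.
GM = (501500)² · 5.061e+08 m³/s² ≈ 1.273e+20 m³/s² = 1.273 × 10^20 m³/s².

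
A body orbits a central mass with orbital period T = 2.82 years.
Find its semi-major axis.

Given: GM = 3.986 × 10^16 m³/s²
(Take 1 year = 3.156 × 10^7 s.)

Convert to SI: T = 2.82 years = 8.89992e+07 s.
Invert Kepler's third law: a = (GM · T² / (4π²))^(1/3).
Substituting T = 8.89992e+07 s and GM = 3.986e+16 m³/s²:
a = (3.986e+16 · (8.89992e+07)² / (4π²))^(1/3) m
a ≈ 2e+10 m = 20 Gm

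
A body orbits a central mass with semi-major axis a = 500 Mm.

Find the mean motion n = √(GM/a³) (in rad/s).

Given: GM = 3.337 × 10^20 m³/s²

Convert to SI: a = 500 Mm = 5e+08 m.
n = √(GM / a³).
n = √(3.337e+20 / (5e+08)³) rad/s ≈ 0.001634 rad/s.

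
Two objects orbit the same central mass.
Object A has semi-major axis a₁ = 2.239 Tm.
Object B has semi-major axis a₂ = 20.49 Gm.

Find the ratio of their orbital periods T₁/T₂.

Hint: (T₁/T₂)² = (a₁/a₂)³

Convert to SI: a₁ = 2.239 Tm = 2.239e+12 m; a₂ = 20.49 Gm = 2.049e+10 m.
From Kepler's third law, (T₁/T₂)² = (a₁/a₂)³, so T₁/T₂ = (a₁/a₂)^(3/2).
a₁/a₂ = 2.239e+12 / 2.049e+10 = 109.273.
T₁/T₂ = (109.273)^(3/2) ≈ 1142.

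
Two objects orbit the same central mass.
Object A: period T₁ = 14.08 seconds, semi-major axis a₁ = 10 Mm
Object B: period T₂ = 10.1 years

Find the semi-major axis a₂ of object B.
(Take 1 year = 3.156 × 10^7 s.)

Convert to SI: a₁ = 10 Mm = 1e+07 m; T₂ = 10.1 years = 3.18756e+08 s.
Kepler's third law: (T₁/T₂)² = (a₁/a₂)³ ⇒ a₂ = a₁ · (T₂/T₁)^(2/3).
T₂/T₁ = 3.18756e+08 / 14.08 = 2.26389e+07.
a₂ = 1e+07 · (2.26389e+07)^(2/3) m ≈ 8.003e+11 m = 800.3 Gm.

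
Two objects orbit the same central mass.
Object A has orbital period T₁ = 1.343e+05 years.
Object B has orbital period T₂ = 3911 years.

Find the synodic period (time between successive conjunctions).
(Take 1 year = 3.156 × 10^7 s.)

Convert to SI: T₁ = 1.343e+05 years = 4.23851e+12 s; T₂ = 3911 years = 1.23431e+11 s.
T_syn = |T₁ · T₂ / (T₁ − T₂)|.
T_syn = |4.23851e+12 · 1.23431e+11 / (4.23851e+12 − 1.23431e+11)| s ≈ 1.271e+11 s = 4028 years.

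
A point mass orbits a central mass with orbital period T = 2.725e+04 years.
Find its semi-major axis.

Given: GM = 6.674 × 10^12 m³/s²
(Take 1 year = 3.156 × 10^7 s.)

Convert to SI: T = 2.725e+04 years = 8.6001e+11 s.
Invert Kepler's third law: a = (GM · T² / (4π²))^(1/3).
Substituting T = 8.6001e+11 s and GM = 6.674e+12 m³/s²:
a = (6.674e+12 · (8.6001e+11)² / (4π²))^(1/3) m
a ≈ 5e+11 m = 500 Gm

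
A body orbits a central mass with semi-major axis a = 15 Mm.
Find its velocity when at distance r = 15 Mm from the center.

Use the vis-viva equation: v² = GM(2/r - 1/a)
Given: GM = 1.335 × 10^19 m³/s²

Convert to SI: a = 15 Mm = 1.5e+07 m; r = 15 Mm = 1.5e+07 m.
Vis-viva: v = √(GM · (2/r − 1/a)).
2/r − 1/a = 2/1.5e+07 − 1/1.5e+07 = 6.66667e-08 m⁻¹.
v = √(1.335e+19 · 6.66667e-08) m/s ≈ 9.434e+05 m/s = 943.4 km/s.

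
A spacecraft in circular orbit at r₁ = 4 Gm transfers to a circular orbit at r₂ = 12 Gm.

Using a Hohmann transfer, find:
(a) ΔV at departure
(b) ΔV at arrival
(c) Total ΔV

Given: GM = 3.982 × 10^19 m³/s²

Convert to SI: r₁ = 4 Gm = 4e+09 m; r₂ = 12 Gm = 1.2e+10 m.
Transfer semi-major axis: a_t = (r₁ + r₂)/2 = (4e+09 + 1.2e+10)/2 = 8e+09 m.
Circular speeds: v₁ = √(GM/r₁) = 99774.7 m/s, v₂ = √(GM/r₂) = 57605 m/s.
Transfer speeds (vis-viva v² = GM(2/r − 1/a_t)): v₁ᵗ = 122199 m/s, v₂ᵗ = 40732.9 m/s.
(a) ΔV₁ = |v₁ᵗ − v₁| ≈ 2.242e+04 m/s = 22.42 km/s.
(b) ΔV₂ = |v₂ − v₂ᵗ| ≈ 1.687e+04 m/s = 16.87 km/s.
(c) ΔV_total = ΔV₁ + ΔV₂ ≈ 3.93e+04 m/s = 39.3 km/s.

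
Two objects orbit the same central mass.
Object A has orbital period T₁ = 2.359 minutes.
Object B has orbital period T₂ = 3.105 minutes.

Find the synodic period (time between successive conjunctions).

Convert to SI: T₁ = 2.359 minutes = 141.54 s; T₂ = 3.105 minutes = 186.3 s.
T_syn = |T₁ · T₂ / (T₁ − T₂)|.
T_syn = |141.54 · 186.3 / (141.54 − 186.3)| s ≈ 589.1 s = 9.819 minutes.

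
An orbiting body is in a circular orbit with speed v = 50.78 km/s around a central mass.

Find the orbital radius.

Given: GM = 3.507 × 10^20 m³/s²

Convert to SI: v = 50.78 km/s = 50780 m/s.
For a circular orbit, v² = GM / r, so r = GM / v².
r = 3.507e+20 / (50780)² m ≈ 1.36e+11 m = 1.36 × 10^11 m.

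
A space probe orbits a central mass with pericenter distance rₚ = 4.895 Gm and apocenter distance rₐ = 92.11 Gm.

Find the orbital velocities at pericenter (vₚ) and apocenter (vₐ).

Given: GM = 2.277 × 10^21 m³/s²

Convert to SI: rₚ = 4.895 Gm = 4.895e+09 m; rₐ = 92.11 Gm = 9.211e+10 m.
Use the vis-viva equation v² = GM(2/r − 1/a) with a = (rₚ + rₐ)/2 = (4.895e+09 + 9.211e+10)/2 = 4.85025e+10 m.
vₚ = √(GM · (2/rₚ − 1/a)) = √(2.277e+21 · (2/4.895e+09 − 1/4.85025e+10)) m/s ≈ 9.399e+05 m/s = 939.9 km/s.
vₐ = √(GM · (2/rₐ − 1/a)) = √(2.277e+21 · (2/9.211e+10 − 1/4.85025e+10)) m/s ≈ 4.995e+04 m/s = 49.95 km/s.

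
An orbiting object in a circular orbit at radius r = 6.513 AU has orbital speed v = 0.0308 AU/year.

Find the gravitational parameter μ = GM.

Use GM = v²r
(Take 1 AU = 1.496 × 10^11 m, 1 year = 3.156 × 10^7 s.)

Convert to SI: r = 6.513 AU = 9.74345e+11 m; v = 0.0308 AU/year = 145.997 m/s.
For a circular orbit v² = GM/r, so GM = v² · r.
GM = (145.997)² · 9.74345e+11 m³/s² ≈ 2.077e+16 m³/s² = 2.077 × 10^16 m³/s².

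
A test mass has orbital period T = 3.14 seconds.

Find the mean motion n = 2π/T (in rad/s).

n = 2π / T.
n = 2π / 3.14 s ≈ 2.001 rad/s.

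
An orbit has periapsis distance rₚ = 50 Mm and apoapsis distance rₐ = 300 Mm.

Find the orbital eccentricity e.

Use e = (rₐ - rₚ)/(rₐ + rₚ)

Convert to SI: rₚ = 50 Mm = 5e+07 m; rₐ = 300 Mm = 3e+08 m.
e = (rₐ − rₚ) / (rₐ + rₚ).
e = (3e+08 − 5e+07) / (3e+08 + 5e+07) = 2.5e+08 / 3.5e+08 ≈ 0.7143.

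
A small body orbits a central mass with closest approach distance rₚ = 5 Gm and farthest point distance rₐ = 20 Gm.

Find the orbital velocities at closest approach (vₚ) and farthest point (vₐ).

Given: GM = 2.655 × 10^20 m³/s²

Convert to SI: rₚ = 5 Gm = 5e+09 m; rₐ = 20 Gm = 2e+10 m.
Use the vis-viva equation v² = GM(2/r − 1/a) with a = (rₚ + rₐ)/2 = (5e+09 + 2e+10)/2 = 1.25e+10 m.
vₚ = √(GM · (2/rₚ − 1/a)) = √(2.655e+20 · (2/5e+09 − 1/1.25e+10)) m/s ≈ 2.915e+05 m/s = 291.5 km/s.
vₐ = √(GM · (2/rₐ − 1/a)) = √(2.655e+20 · (2/2e+10 − 1/1.25e+10)) m/s ≈ 7.287e+04 m/s = 72.87 km/s.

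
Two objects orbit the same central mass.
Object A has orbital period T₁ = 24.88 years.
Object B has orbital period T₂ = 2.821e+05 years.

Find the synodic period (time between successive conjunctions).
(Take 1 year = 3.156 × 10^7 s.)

Convert to SI: T₁ = 24.88 years = 7.85213e+08 s; T₂ = 2.821e+05 years = 8.90308e+12 s.
T_syn = |T₁ · T₂ / (T₁ − T₂)|.
T_syn = |7.85213e+08 · 8.90308e+12 / (7.85213e+08 − 8.90308e+12)| s ≈ 7.853e+08 s = 24.88 years.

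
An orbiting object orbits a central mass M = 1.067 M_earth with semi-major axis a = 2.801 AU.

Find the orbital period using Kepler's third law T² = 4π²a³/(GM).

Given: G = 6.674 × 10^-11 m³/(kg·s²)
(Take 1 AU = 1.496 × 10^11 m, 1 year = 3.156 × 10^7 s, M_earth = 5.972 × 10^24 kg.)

Convert to SI: a = 2.801 AU = 4.1903e+11 m; M = 1.067 M_earth = 6.37212e+24 kg.
GM = G · M = 6.674e-11 · 6.37212e+24 = 4.25276e+14 m³/s².
Kepler's third law: T = 2π √(a³ / GM).
Substituting a = 4.1903e+11 m and GM = 4.25276e+14 m³/s²:
T = 2π √((4.1903e+11)³ / 4.25276e+14) s
T ≈ 8.264e+10 s = 2619 years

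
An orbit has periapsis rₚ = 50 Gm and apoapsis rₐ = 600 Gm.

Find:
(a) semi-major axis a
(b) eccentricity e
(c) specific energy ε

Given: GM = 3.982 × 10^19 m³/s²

Convert to SI: rₚ = 50 Gm = 5e+10 m; rₐ = 600 Gm = 6e+11 m.
(a) a = (rₚ + rₐ)/2 = (5e+10 + 6e+11)/2 ≈ 3.25e+11 m
(b) e = (rₐ − rₚ)/(rₐ + rₚ) = (6e+11 − 5e+10)/(6e+11 + 5e+10) ≈ 0.8462
(c) With a = (rₚ + rₐ)/2 = 3.25e+11 m, ε = −GM/(2a) = −3.982e+19/(2 · 3.25e+11) J/kg ≈ -6.126e+07 J/kg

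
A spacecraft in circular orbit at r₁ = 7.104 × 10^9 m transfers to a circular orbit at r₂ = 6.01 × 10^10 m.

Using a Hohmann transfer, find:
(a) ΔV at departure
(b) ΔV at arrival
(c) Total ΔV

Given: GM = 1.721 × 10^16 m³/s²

Transfer semi-major axis: a_t = (r₁ + r₂)/2 = (7.104e+09 + 6.01e+10)/2 = 3.3602e+10 m.
Circular speeds: v₁ = √(GM/r₁) = 1556.46 m/s, v₂ = √(GM/r₂) = 535.122 m/s.
Transfer speeds (vis-viva v² = GM(2/r − 1/a_t)): v₁ᵗ = 2081.58 m/s, v₂ᵗ = 246.049 m/s.
(a) ΔV₁ = |v₁ᵗ − v₁| ≈ 525.1 m/s = 525.1 m/s.
(b) ΔV₂ = |v₂ − v₂ᵗ| ≈ 289.1 m/s = 289.1 m/s.
(c) ΔV_total = ΔV₁ + ΔV₂ ≈ 814.2 m/s = 814.2 m/s.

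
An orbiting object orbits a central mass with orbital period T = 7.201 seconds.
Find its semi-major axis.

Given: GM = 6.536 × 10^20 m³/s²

Invert Kepler's third law: a = (GM · T² / (4π²))^(1/3).
Substituting T = 7.201 s and GM = 6.536e+20 m³/s²:
a = (6.536e+20 · (7.201)² / (4π²))^(1/3) m
a ≈ 9.504e+06 m = 9.504 Mm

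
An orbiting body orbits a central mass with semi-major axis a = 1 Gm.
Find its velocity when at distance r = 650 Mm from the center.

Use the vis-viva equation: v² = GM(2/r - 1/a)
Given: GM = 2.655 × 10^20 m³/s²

Convert to SI: a = 1 Gm = 1e+09 m; r = 650 Mm = 6.5e+08 m.
Vis-viva: v = √(GM · (2/r − 1/a)).
2/r − 1/a = 2/6.5e+08 − 1/1e+09 = 2.07692e-09 m⁻¹.
v = √(2.655e+20 · 2.07692e-09) m/s ≈ 7.426e+05 m/s = 742.6 km/s.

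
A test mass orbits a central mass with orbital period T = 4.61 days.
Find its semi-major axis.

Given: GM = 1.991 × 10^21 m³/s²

Convert to SI: T = 4.61 days = 398304 s.
Invert Kepler's third law: a = (GM · T² / (4π²))^(1/3).
Substituting T = 398304 s and GM = 1.991e+21 m³/s²:
a = (1.991e+21 · (398304)² / (4π²))^(1/3) m
a ≈ 2e+10 m = 20 Gm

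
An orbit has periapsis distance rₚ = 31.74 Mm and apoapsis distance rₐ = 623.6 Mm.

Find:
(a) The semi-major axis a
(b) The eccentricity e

Convert to SI: rₚ = 31.74 Mm = 3.174e+07 m; rₐ = 623.6 Mm = 6.236e+08 m.
(a) a = (rₚ + rₐ) / 2 = (3.174e+07 + 6.236e+08) / 2 ≈ 3.277e+08 m = 327.7 Mm.
(b) e = (rₐ − rₚ) / (rₐ + rₚ) = (6.236e+08 − 3.174e+07) / (6.236e+08 + 3.174e+07) ≈ 0.9031.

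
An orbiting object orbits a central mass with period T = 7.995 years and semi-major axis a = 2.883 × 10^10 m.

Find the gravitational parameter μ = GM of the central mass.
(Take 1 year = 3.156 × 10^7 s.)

Convert to SI: T = 7.995 years = 2.52322e+08 s.
GM = 4π² · a³ / T².
GM = 4π² · (2.883e+10)³ / (2.52322e+08)² m³/s² ≈ 1.486e+16 m³/s² = 1.486 × 10^16 m³/s².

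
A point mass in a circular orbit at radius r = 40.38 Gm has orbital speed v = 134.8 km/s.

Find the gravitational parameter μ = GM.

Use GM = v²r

Convert to SI: r = 40.38 Gm = 4.038e+10 m; v = 134.8 km/s = 134800 m/s.
For a circular orbit v² = GM/r, so GM = v² · r.
GM = (134800)² · 4.038e+10 m³/s² ≈ 7.337e+20 m³/s² = 7.337 × 10^20 m³/s².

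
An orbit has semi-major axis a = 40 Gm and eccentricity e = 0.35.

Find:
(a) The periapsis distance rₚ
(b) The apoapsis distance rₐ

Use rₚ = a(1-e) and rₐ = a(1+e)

Convert to SI: a = 40 Gm = 4e+10 m.
(a) rₚ = a(1 − e) = 4e+10 · (1 − 0.35) = 4e+10 · 0.65 ≈ 2.6e+10 m = 26 Gm.
(b) rₐ = a(1 + e) = 4e+10 · (1 + 0.35) = 4e+10 · 1.35 ≈ 5.4e+10 m = 54 Gm.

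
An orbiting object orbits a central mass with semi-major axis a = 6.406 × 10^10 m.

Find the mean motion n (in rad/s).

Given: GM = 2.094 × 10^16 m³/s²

n = √(GM / a³).
n = √(2.094e+16 / (6.406e+10)³) rad/s ≈ 8.925e-09 rad/s.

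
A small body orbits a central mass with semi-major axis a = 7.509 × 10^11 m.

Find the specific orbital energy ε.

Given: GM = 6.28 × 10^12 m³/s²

ε = −GM / (2a).
ε = −6.28e+12 / (2 · 7.509e+11) J/kg ≈ -4.182 J/kg = -4.182 J/kg.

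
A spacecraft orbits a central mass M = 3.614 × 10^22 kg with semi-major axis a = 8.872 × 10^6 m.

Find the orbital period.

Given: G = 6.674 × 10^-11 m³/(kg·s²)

GM = G · M = 6.674e-11 · 3.614e+22 = 2.41198e+12 m³/s².
Kepler's third law: T = 2π √(a³ / GM).
Substituting a = 8.872e+06 m and GM = 2.41198e+12 m³/s²:
T = 2π √((8.872e+06)³ / 2.41198e+12) s
T ≈ 1.069e+05 s = 1.237 days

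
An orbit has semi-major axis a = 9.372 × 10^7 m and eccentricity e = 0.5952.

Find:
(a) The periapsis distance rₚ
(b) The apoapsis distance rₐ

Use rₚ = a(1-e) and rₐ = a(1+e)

(a) rₚ = a(1 − e) = 9.372e+07 · (1 − 0.5952) = 9.372e+07 · 0.4048 ≈ 3.794e+07 m = 3.794 × 10^7 m.
(b) rₐ = a(1 + e) = 9.372e+07 · (1 + 0.5952) = 9.372e+07 · 1.5952 ≈ 1.495e+08 m = 1.495 × 10^8 m.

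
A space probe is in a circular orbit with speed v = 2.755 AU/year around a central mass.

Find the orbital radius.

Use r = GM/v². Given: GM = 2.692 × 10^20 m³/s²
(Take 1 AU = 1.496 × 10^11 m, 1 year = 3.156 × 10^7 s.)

Convert to SI: v = 2.755 AU/year = 13059.2 m/s.
For a circular orbit, v² = GM / r, so r = GM / v².
r = 2.692e+20 / (13059.2)² m ≈ 1.578e+12 m = 10.55 AU.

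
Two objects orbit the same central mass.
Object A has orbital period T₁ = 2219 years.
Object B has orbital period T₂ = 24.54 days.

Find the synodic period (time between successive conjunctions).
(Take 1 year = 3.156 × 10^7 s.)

Convert to SI: T₁ = 2219 years = 7.00316e+10 s; T₂ = 24.54 days = 2.12026e+06 s.
T_syn = |T₁ · T₂ / (T₁ − T₂)|.
T_syn = |7.00316e+10 · 2.12026e+06 / (7.00316e+10 − 2.12026e+06)| s ≈ 2.12e+06 s = 24.54 days.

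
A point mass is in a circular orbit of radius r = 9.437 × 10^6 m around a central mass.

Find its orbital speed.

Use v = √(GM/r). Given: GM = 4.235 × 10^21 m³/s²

For a circular orbit, gravity supplies the centripetal force, so v = √(GM / r).
v = √(4.235e+21 / 9.437e+06) m/s ≈ 2.118e+07 m/s = 2.118e+04 km/s.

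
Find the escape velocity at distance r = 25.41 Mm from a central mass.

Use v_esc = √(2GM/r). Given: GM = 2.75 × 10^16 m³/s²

Convert to SI: r = 25.41 Mm = 2.541e+07 m.
Escape velocity comes from setting total energy to zero: ½v² − GM/r = 0 ⇒ v_esc = √(2GM / r).
v_esc = √(2 · 2.75e+16 / 2.541e+07) m/s ≈ 4.652e+04 m/s = 46.52 km/s.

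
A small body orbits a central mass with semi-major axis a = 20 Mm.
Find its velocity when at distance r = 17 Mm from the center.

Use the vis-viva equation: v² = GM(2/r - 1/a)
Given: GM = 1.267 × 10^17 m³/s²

Convert to SI: a = 20 Mm = 2e+07 m; r = 17 Mm = 1.7e+07 m.
Vis-viva: v = √(GM · (2/r − 1/a)).
2/r − 1/a = 2/1.7e+07 − 1/2e+07 = 6.76471e-08 m⁻¹.
v = √(1.267e+17 · 6.76471e-08) m/s ≈ 9.258e+04 m/s = 92.58 km/s.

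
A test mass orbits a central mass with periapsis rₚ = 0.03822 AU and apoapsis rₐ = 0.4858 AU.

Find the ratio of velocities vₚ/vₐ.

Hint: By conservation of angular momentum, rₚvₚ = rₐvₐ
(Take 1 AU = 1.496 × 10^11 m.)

Convert to SI: rₚ = 0.03822 AU = 5.71771e+09 m; rₐ = 0.4858 AU = 7.26757e+10 m.
Conservation of angular momentum gives rₚvₚ = rₐvₐ, so vₚ/vₐ = rₐ/rₚ.
vₚ/vₐ = 7.26757e+10 / 5.71771e+09 ≈ 12.71.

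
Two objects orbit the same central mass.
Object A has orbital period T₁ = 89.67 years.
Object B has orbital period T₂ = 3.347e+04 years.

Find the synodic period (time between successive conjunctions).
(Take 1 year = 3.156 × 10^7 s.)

Convert to SI: T₁ = 89.67 years = 2.82999e+09 s; T₂ = 3.347e+04 years = 1.05631e+12 s.
T_syn = |T₁ · T₂ / (T₁ − T₂)|.
T_syn = |2.82999e+09 · 1.05631e+12 / (2.82999e+09 − 1.05631e+12)| s ≈ 2.838e+09 s = 89.91 years.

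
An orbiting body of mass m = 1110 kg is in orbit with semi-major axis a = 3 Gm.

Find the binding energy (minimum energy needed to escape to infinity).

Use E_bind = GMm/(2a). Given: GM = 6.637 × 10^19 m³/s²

Convert to SI: a = 3 Gm = 3e+09 m.
Total orbital energy is E = −GMm/(2a); binding energy is E_bind = −E = GMm/(2a).
E_bind = 6.637e+19 · 1110 / (2 · 3e+09) J ≈ 1.228e+13 J = 12.28 TJ.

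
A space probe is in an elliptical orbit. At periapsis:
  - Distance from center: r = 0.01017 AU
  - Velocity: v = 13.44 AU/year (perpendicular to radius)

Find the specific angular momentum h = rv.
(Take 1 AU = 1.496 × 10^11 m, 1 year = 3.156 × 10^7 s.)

Convert to SI: r = 0.01017 AU = 1.52143e+09 m; v = 13.44 AU/year = 63708 m/s.
With v perpendicular to r, h = r · v.
h = 1.52143e+09 · 63708 m²/s ≈ 9.693e+13 m²/s.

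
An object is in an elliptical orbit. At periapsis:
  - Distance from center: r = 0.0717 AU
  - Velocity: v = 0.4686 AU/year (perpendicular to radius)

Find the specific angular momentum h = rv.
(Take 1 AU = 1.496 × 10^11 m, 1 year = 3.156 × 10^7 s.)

Convert to SI: r = 0.0717 AU = 1.07263e+10 m; v = 0.4686 AU/year = 2221.25 m/s.
With v perpendicular to r, h = r · v.
h = 1.07263e+10 · 2221.25 m²/s ≈ 2.383e+13 m²/s.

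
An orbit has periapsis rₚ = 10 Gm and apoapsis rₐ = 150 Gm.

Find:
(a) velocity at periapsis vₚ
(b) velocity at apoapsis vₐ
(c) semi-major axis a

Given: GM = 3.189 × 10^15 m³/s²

Convert to SI: rₚ = 10 Gm = 1e+10 m; rₐ = 150 Gm = 1.5e+11 m.
(a) With a = (rₚ + rₐ)/2 = 8e+10 m, vₚ = √(GM (2/rₚ − 1/a)) = √(3.189e+15 · (2/1e+10 − 1/8e+10)) m/s ≈ 773.3 m/s
(b) With a = (rₚ + rₐ)/2 = 8e+10 m, vₐ = √(GM (2/rₐ − 1/a)) = √(3.189e+15 · (2/1.5e+11 − 1/8e+10)) m/s ≈ 51.55 m/s
(c) a = (rₚ + rₐ)/2 = (1e+10 + 1.5e+11)/2 ≈ 8e+10 m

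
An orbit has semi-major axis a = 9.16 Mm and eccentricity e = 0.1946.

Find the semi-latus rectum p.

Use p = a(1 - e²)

Convert to SI: a = 9.16 Mm = 9.16e+06 m.
p = a (1 − e²).
p = 9.16e+06 · (1 − (0.1946)²) = 9.16e+06 · 0.962131 ≈ 8.813e+06 m = 8.813 Mm.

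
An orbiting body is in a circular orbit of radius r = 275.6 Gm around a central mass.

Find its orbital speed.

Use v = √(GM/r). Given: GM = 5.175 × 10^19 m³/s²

Convert to SI: r = 275.6 Gm = 2.756e+11 m.
For a circular orbit, gravity supplies the centripetal force, so v = √(GM / r).
v = √(5.175e+19 / 2.756e+11) m/s ≈ 1.37e+04 m/s = 13.7 km/s.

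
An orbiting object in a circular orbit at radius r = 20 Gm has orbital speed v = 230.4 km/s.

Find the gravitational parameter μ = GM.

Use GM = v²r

Convert to SI: r = 20 Gm = 2e+10 m; v = 230.4 km/s = 230400 m/s.
For a circular orbit v² = GM/r, so GM = v² · r.
GM = (230400)² · 2e+10 m³/s² ≈ 1.062e+21 m³/s² = 1.062 × 10^21 m³/s².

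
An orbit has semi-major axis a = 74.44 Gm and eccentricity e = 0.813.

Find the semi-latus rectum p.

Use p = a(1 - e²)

Convert to SI: a = 74.44 Gm = 7.444e+10 m.
p = a (1 − e²).
p = 7.444e+10 · (1 − (0.813)²) = 7.444e+10 · 0.339031 ≈ 2.524e+10 m = 25.24 Gm.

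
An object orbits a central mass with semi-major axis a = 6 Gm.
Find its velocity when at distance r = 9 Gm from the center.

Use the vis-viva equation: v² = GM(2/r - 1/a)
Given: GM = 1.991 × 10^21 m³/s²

Convert to SI: a = 6 Gm = 6e+09 m; r = 9 Gm = 9e+09 m.
Vis-viva: v = √(GM · (2/r − 1/a)).
2/r − 1/a = 2/9e+09 − 1/6e+09 = 5.55556e-11 m⁻¹.
v = √(1.991e+21 · 5.55556e-11) m/s ≈ 3.326e+05 m/s = 332.6 km/s.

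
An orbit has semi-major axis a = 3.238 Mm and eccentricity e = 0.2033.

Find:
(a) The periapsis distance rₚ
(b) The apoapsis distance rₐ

Convert to SI: a = 3.238 Mm = 3.238e+06 m.
(a) rₚ = a(1 − e) = 3.238e+06 · (1 − 0.2033) = 3.238e+06 · 0.7967 ≈ 2.58e+06 m = 2.58 Mm.
(b) rₐ = a(1 + e) = 3.238e+06 · (1 + 0.2033) = 3.238e+06 · 1.2033 ≈ 3.896e+06 m = 3.896 Mm.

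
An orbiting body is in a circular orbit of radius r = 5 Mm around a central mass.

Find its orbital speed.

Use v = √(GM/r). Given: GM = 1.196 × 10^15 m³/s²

Convert to SI: r = 5 Mm = 5e+06 m.
For a circular orbit, gravity supplies the centripetal force, so v = √(GM / r).
v = √(1.196e+15 / 5e+06) m/s ≈ 1.547e+04 m/s = 15.47 km/s.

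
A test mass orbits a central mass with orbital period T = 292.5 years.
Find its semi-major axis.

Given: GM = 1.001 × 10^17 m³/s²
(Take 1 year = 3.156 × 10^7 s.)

Convert to SI: T = 292.5 years = 9.2313e+09 s.
Invert Kepler's third law: a = (GM · T² / (4π²))^(1/3).
Substituting T = 9.2313e+09 s and GM = 1.001e+17 m³/s²:
a = (1.001e+17 · (9.2313e+09)² / (4π²))^(1/3) m
a ≈ 6.001e+11 m = 600.1 Gm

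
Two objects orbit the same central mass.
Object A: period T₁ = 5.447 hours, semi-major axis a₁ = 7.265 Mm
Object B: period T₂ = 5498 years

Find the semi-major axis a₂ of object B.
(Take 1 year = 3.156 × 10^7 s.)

Convert to SI: T₁ = 5.447 hours = 19609.2 s; a₁ = 7.265 Mm = 7.265e+06 m; T₂ = 5498 years = 1.73517e+11 s.
Kepler's third law: (T₁/T₂)² = (a₁/a₂)³ ⇒ a₂ = a₁ · (T₂/T₁)^(2/3).
T₂/T₁ = 1.73517e+11 / 19609.2 = 8.84875e+06.
a₂ = 7.265e+06 · (8.84875e+06)^(2/3) m ≈ 3.108e+11 m = 310.8 Gm.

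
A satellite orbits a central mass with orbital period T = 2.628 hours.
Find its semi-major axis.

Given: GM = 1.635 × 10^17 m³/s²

Convert to SI: T = 2.628 hours = 9460.8 s.
Invert Kepler's third law: a = (GM · T² / (4π²))^(1/3).
Substituting T = 9460.8 s and GM = 1.635e+17 m³/s²:
a = (1.635e+17 · (9460.8)² / (4π²))^(1/3) m
a ≈ 7.184e+07 m = 71.84 Mm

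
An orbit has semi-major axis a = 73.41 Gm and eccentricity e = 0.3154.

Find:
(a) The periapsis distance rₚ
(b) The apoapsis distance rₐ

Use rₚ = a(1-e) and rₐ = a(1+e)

Convert to SI: a = 73.41 Gm = 7.341e+10 m.
(a) rₚ = a(1 − e) = 7.341e+10 · (1 − 0.3154) = 7.341e+10 · 0.6846 ≈ 5.026e+10 m = 50.26 Gm.
(b) rₐ = a(1 + e) = 7.341e+10 · (1 + 0.3154) = 7.341e+10 · 1.3154 ≈ 9.656e+10 m = 96.56 Gm.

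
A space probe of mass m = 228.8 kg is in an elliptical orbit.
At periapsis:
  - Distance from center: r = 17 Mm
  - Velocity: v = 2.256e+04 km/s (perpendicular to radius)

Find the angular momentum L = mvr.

Convert to SI: r = 17 Mm = 1.7e+07 m; v = 2.256e+04 km/s = 2.256e+07 m/s.
Since v is perpendicular to r, L = m · v · r.
L = 228.8 · 2.256e+07 · 1.7e+07 kg·m²/s ≈ 8.775e+16 kg·m²/s.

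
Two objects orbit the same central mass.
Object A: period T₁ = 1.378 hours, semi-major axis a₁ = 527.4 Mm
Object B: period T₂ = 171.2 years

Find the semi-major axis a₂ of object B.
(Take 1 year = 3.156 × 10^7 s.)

Convert to SI: T₁ = 1.378 hours = 4960.8 s; a₁ = 527.4 Mm = 5.274e+08 m; T₂ = 171.2 years = 5.40307e+09 s.
Kepler's third law: (T₁/T₂)² = (a₁/a₂)³ ⇒ a₂ = a₁ · (T₂/T₁)^(2/3).
T₂/T₁ = 5.40307e+09 / 4960.8 = 1.08915e+06.
a₂ = 5.274e+08 · (1.08915e+06)^(2/3) m ≈ 5.583e+12 m = 5.583 Tm.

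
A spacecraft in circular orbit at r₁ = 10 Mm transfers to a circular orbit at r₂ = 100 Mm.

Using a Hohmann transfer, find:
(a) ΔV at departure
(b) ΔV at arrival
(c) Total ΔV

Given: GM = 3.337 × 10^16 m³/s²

Convert to SI: r₁ = 10 Mm = 1e+07 m; r₂ = 100 Mm = 1e+08 m.
Transfer semi-major axis: a_t = (r₁ + r₂)/2 = (1e+07 + 1e+08)/2 = 5.5e+07 m.
Circular speeds: v₁ = √(GM/r₁) = 57766.8 m/s, v₂ = √(GM/r₂) = 18267.5 m/s.
Transfer speeds (vis-viva v² = GM(2/r − 1/a_t)): v₁ᵗ = 77892.7 m/s, v₂ᵗ = 7789.27 m/s.
(a) ΔV₁ = |v₁ᵗ − v₁| ≈ 2.013e+04 m/s = 20.13 km/s.
(b) ΔV₂ = |v₂ − v₂ᵗ| ≈ 1.048e+04 m/s = 10.48 km/s.
(c) ΔV_total = ΔV₁ + ΔV₂ ≈ 3.06e+04 m/s = 30.6 km/s.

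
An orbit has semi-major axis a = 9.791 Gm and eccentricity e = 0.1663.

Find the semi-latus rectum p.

Convert to SI: a = 9.791 Gm = 9.791e+09 m.
p = a (1 − e²).
p = 9.791e+09 · (1 − (0.1663)²) = 9.791e+09 · 0.972344 ≈ 9.52e+09 m = 9.52 Gm.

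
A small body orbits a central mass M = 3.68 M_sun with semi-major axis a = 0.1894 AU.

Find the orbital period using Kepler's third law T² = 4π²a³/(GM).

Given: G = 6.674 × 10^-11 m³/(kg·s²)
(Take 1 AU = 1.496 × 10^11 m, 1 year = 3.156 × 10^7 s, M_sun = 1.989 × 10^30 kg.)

Convert to SI: a = 0.1894 AU = 2.83342e+10 m; M = 3.68 M_sun = 7.31952e+30 kg.
GM = G · M = 6.674e-11 · 7.31952e+30 = 4.88505e+20 m³/s².
Kepler's third law: T = 2π √(a³ / GM).
Substituting a = 2.83342e+10 m and GM = 4.88505e+20 m³/s²:
T = 2π √((2.83342e+10)³ / 4.88505e+20) s
T ≈ 1.356e+06 s = 0.04296 years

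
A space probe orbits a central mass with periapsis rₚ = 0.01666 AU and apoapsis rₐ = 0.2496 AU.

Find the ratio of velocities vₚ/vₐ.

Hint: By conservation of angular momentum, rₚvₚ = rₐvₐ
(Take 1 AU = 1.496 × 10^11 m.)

Convert to SI: rₚ = 0.01666 AU = 2.49234e+09 m; rₐ = 0.2496 AU = 3.73402e+10 m.
Conservation of angular momentum gives rₚvₚ = rₐvₐ, so vₚ/vₐ = rₐ/rₚ.
vₚ/vₐ = 3.73402e+10 / 2.49234e+09 ≈ 14.98.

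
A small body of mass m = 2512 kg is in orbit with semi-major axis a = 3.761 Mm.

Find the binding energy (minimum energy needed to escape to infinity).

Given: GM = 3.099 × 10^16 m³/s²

Convert to SI: a = 3.761 Mm = 3.761e+06 m.
Total orbital energy is E = −GMm/(2a); binding energy is E_bind = −E = GMm/(2a).
E_bind = 3.099e+16 · 2512 / (2 · 3.761e+06) J ≈ 1.035e+13 J = 10.35 TJ.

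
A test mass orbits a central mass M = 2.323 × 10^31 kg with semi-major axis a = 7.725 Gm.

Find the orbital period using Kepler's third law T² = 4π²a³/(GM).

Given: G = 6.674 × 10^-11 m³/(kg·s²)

Convert to SI: a = 7.725 Gm = 7.725e+09 m.
GM = G · M = 6.674e-11 · 2.323e+31 = 1.55037e+21 m³/s².
Kepler's third law: T = 2π √(a³ / GM).
Substituting a = 7.725e+09 m and GM = 1.55037e+21 m³/s²:
T = 2π √((7.725e+09)³ / 1.55037e+21) s
T ≈ 1.083e+05 s = 1.254 days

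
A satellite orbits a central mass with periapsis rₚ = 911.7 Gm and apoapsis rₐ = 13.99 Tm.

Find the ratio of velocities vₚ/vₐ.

Convert to SI: rₚ = 911.7 Gm = 9.117e+11 m; rₐ = 13.99 Tm = 1.399e+13 m.
Conservation of angular momentum gives rₚvₚ = rₐvₐ, so vₚ/vₐ = rₐ/rₚ.
vₚ/vₐ = 1.399e+13 / 9.117e+11 ≈ 15.34.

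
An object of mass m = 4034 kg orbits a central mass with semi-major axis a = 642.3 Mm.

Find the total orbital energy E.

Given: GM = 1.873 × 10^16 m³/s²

Convert to SI: a = 642.3 Mm = 6.423e+08 m.
E = −GMm / (2a).
E = −1.873e+16 · 4034 / (2 · 6.423e+08) J ≈ -5.882e+10 J = -58.82 GJ.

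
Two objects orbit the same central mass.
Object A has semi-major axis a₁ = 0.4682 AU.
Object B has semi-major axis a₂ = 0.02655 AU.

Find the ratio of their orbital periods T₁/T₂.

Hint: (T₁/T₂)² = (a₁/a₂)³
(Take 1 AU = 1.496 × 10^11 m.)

Convert to SI: a₁ = 0.4682 AU = 7.00427e+10 m; a₂ = 0.02655 AU = 3.97188e+09 m.
From Kepler's third law, (T₁/T₂)² = (a₁/a₂)³, so T₁/T₂ = (a₁/a₂)^(3/2).
a₁/a₂ = 7.00427e+10 / 3.97188e+09 = 17.6347.
T₁/T₂ = (17.6347)^(3/2) ≈ 74.05.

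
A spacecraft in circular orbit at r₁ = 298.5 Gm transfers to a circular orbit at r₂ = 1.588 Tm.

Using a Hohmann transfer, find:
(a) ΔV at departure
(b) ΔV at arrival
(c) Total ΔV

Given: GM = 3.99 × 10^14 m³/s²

Convert to SI: r₁ = 298.5 Gm = 2.985e+11 m; r₂ = 1.588 Tm = 1.588e+12 m.
Transfer semi-major axis: a_t = (r₁ + r₂)/2 = (2.985e+11 + 1.588e+12)/2 = 9.4325e+11 m.
Circular speeds: v₁ = √(GM/r₁) = 36.5607 m/s, v₂ = √(GM/r₂) = 15.8512 m/s.
Transfer speeds (vis-viva v² = GM(2/r − 1/a_t)): v₁ᵗ = 47.438 m/s, v₂ᵗ = 8.91702 m/s.
(a) ΔV₁ = |v₁ᵗ − v₁| ≈ 10.88 m/s = 10.88 m/s.
(b) ΔV₂ = |v₂ − v₂ᵗ| ≈ 6.934 m/s = 6.934 m/s.
(c) ΔV_total = ΔV₁ + ΔV₂ ≈ 17.81 m/s = 17.81 m/s.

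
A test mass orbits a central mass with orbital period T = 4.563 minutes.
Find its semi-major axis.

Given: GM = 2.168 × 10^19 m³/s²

Convert to SI: T = 4.563 minutes = 273.78 s.
Invert Kepler's third law: a = (GM · T² / (4π²))^(1/3).
Substituting T = 273.78 s and GM = 2.168e+19 m³/s²:
a = (2.168e+19 · (273.78)² / (4π²))^(1/3) m
a ≈ 3.453e+07 m = 34.53 Mm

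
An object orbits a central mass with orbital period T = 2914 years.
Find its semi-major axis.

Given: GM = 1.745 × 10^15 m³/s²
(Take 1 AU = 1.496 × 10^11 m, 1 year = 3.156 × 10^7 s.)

Convert to SI: T = 2914 years = 9.19658e+10 s.
Invert Kepler's third law: a = (GM · T² / (4π²))^(1/3).
Substituting T = 9.19658e+10 s and GM = 1.745e+15 m³/s²:
a = (1.745e+15 · (9.19658e+10)² / (4π²))^(1/3) m
a ≈ 7.204e+11 m = 4.815 AU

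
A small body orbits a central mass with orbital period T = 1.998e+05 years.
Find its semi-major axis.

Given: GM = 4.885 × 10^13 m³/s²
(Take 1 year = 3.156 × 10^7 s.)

Convert to SI: T = 1.998e+05 years = 6.30569e+12 s.
Invert Kepler's third law: a = (GM · T² / (4π²))^(1/3).
Substituting T = 6.30569e+12 s and GM = 4.885e+13 m³/s²:
a = (4.885e+13 · (6.30569e+12)² / (4π²))^(1/3) m
a ≈ 3.664e+12 m = 3.664 × 10^12 m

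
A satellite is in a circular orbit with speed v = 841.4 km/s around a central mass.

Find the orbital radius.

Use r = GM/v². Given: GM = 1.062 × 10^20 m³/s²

Convert to SI: v = 841.4 km/s = 841400 m/s.
For a circular orbit, v² = GM / r, so r = GM / v².
r = 1.062e+20 / (841400)² m ≈ 1.5e+08 m = 150 Mm.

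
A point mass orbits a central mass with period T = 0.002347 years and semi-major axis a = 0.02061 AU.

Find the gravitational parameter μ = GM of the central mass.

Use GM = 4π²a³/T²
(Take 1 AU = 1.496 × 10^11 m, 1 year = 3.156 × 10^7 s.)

Convert to SI: T = 0.002347 years = 74071.3 s; a = 0.02061 AU = 3.08326e+09 m.
GM = 4π² · a³ / T².
GM = 4π² · (3.08326e+09)³ / (74071.3)² m³/s² ≈ 2.109e+20 m³/s² = 2.109 × 10^20 m³/s².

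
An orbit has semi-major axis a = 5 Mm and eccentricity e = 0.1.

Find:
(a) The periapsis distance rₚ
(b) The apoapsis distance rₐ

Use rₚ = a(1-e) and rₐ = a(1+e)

Convert to SI: a = 5 Mm = 5e+06 m.
(a) rₚ = a(1 − e) = 5e+06 · (1 − 0.1) = 5e+06 · 0.9 ≈ 4.5e+06 m = 4.5 Mm.
(b) rₐ = a(1 + e) = 5e+06 · (1 + 0.1) = 5e+06 · 1.1 ≈ 5.5e+06 m = 5.5 Mm.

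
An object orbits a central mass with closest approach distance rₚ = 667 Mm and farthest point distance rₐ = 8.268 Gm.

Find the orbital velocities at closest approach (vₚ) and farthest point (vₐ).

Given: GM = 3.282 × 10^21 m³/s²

Convert to SI: rₚ = 667 Mm = 6.67e+08 m; rₐ = 8.268 Gm = 8.268e+09 m.
Use the vis-viva equation v² = GM(2/r − 1/a) with a = (rₚ + rₐ)/2 = (6.67e+08 + 8.268e+09)/2 = 4.4675e+09 m.
vₚ = √(GM · (2/rₚ − 1/a)) = √(3.282e+21 · (2/6.67e+08 − 1/4.4675e+09)) m/s ≈ 3.018e+06 m/s = 3018 km/s.
vₐ = √(GM · (2/rₐ − 1/a)) = √(3.282e+21 · (2/8.268e+09 − 1/4.4675e+09)) m/s ≈ 2.434e+05 m/s = 243.4 km/s.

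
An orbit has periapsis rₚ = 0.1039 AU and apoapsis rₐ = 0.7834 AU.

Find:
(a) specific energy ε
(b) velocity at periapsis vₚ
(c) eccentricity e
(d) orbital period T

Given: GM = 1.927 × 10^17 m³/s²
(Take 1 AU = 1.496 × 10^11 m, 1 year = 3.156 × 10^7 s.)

Convert to SI: rₚ = 0.1039 AU = 1.55434e+10 m; rₐ = 0.7834 AU = 1.17197e+11 m.
(a) With a = (rₚ + rₐ)/2 = 6.637e+10 m, ε = −GM/(2a) = −1.927e+17/(2 · 6.637e+10) J/kg ≈ -1.452e+06 J/kg
(b) With a = (rₚ + rₐ)/2 = 6.637e+10 m, vₚ = √(GM (2/rₚ − 1/a)) = √(1.927e+17 · (2/1.55434e+10 − 1/6.637e+10)) m/s ≈ 4679 m/s
(c) e = (rₐ − rₚ)/(rₐ + rₚ) = (1.17197e+11 − 1.55434e+10)/(1.17197e+11 + 1.55434e+10) ≈ 0.7658
(d) With a = (rₚ + rₐ)/2 = 6.637e+10 m, T = 2π √(a³/GM) = 2π √((6.637e+10)³/1.927e+17) s ≈ 2.447e+08 s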